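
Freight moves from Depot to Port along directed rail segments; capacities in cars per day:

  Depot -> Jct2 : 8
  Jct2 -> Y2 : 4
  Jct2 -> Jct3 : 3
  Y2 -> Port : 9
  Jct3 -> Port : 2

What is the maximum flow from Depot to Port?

6

Augment Depot→Jct2→Y2→Port: bottleneck 4, flow now 4.
Augment Depot→Jct2→Jct3→Port: bottleneck 2, flow now 6.
No augmenting path remains; maximum flow = 6.
In the residual graph, reachable from Depot: {Depot, Jct2, Jct3}.
Min-cut edges: Jct2→Y2 (4), Jct3→Port (2); capacity 4 + 2 = 6.
This cut is saturated, so no flow can exceed 6.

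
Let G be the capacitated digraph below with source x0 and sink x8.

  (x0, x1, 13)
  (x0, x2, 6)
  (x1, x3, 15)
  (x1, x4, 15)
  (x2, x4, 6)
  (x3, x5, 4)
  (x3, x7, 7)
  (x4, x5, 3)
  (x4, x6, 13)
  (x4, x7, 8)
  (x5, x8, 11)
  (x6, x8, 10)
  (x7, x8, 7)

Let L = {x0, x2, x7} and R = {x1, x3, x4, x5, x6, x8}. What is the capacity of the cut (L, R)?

Edges leaving {x0, x2, x7}: x0→x1 (13), x2→x4 (6), x7→x8 (7).
Cut capacity = 13 + 6 + 7 = 26.

26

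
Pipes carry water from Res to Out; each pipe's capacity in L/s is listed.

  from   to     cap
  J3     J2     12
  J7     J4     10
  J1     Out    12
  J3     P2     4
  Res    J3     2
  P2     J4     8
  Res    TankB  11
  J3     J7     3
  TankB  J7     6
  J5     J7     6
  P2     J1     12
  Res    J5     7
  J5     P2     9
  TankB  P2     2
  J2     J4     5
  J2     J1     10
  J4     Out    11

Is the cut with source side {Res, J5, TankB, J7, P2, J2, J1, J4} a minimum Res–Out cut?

Given cut capacity: 2 + 12 + 11 = 25.
Augment Res→J5→J7→J4→Out: bottleneck 6, flow now 6.
Augment Res→J5→P2→J1→Out: bottleneck 1, flow now 7.
Augment Res→TankB→J7→J4→Out: bottleneck 4, flow now 11.
Augment Res→TankB→P2→J1→Out: bottleneck 2, flow now 13.
Augment Res→J3→P2→J1→Out: bottleneck 2, flow now 15.
Augment Res→TankB→J7→J5→P2→J1→Out: bottleneck 2, flow now 17. (uses reverse residual edge)
No augmenting path remains; maximum flow = 17.
In the residual graph, reachable from Res: {Res, TankB}.
Min-cut edges: Res→J5 (7), Res→J3 (2), TankB→J7 (6), TankB→P2 (2); capacity 7 + 2 + 6 + 2 = 17.
Cut capacity 25 exceeds the max flow 17, so it is not minimum.

No — its capacity is 25, but the minimum cut has capacity 17.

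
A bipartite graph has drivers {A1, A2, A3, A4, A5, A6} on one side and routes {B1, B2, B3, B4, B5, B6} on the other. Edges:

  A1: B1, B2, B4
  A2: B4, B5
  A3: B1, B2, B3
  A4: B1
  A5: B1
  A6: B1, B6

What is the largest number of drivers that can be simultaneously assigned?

Unit-capacity flow: source→left, listed edges, right→sink; max matching = max flow.
Augmenting path A1→B1 (+1); matched 1.
Augmenting path A2→B4 (+1); matched 2.
Augmenting path A3→B2 (+1); matched 3.
Augmenting path A6→B6 (+1); matched 4.
Augmenting path A4→B1→A1→B2→A3→B3 (+1); matched 5.
No augmenting path remains; maximum matching = 5.
König certificate: {A1, A2, A3, A6, B1} is a vertex cover of size 5 (every listed pair touches it), so no matching can be larger.

5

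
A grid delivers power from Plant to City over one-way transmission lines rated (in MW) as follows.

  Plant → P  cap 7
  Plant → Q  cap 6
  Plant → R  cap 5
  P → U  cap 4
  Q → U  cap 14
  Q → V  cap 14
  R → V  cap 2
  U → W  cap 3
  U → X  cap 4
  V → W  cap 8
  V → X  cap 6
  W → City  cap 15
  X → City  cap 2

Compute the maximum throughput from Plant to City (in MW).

12

Augment Plant→P→U→W→City: bottleneck 3, flow now 3.
Augment Plant→P→U→X→City: bottleneck 1, flow now 4.
Augment Plant→Q→U→X→City: bottleneck 1, flow now 5.
Augment Plant→Q→V→W→City: bottleneck 5, flow now 10.
Augment Plant→R→V→W→City: bottleneck 2, flow now 12.
No augmenting path remains; maximum flow = 12.
In the residual graph, reachable from Plant: {Plant, P, R}.
Min-cut edges: Plant→Q (6), P→U (4), R→V (2); capacity 6 + 4 + 2 = 12.
This cut is saturated, so no flow can exceed 12.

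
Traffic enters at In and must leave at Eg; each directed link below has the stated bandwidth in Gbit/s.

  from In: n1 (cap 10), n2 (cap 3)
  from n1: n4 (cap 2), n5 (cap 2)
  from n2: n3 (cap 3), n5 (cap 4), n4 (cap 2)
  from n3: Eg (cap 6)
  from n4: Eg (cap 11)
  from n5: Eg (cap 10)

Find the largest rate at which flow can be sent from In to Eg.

7

Augment In→n1→n4→Eg: bottleneck 2, flow now 2.
Augment In→n1→n5→Eg: bottleneck 2, flow now 4.
Augment In→n2→n3→Eg: bottleneck 3, flow now 7.
No augmenting path remains; maximum flow = 7.
In the residual graph, reachable from In: {In, n1}.
Min-cut edges: In→n2 (3), n1→n4 (2), n1→n5 (2); capacity 3 + 2 + 2 = 7.
This cut is saturated, so no flow can exceed 7.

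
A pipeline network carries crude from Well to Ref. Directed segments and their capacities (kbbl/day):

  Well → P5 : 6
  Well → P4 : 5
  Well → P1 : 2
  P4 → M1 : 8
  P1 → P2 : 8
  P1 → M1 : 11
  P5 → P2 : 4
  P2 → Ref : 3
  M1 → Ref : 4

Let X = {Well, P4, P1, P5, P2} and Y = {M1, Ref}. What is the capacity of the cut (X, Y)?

Edges leaving {Well, P4, P1, P5, P2}: P4→M1 (8), P1→M1 (11), P2→Ref (3).
Cut capacity = 8 + 11 + 3 = 22.

22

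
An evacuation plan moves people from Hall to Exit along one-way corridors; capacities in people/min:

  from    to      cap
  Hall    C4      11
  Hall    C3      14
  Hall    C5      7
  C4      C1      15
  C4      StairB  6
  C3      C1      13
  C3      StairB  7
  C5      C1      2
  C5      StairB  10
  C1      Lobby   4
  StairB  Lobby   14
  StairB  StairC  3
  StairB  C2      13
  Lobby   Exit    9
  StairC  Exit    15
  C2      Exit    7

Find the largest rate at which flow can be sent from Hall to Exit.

Augment Hall→C4→C1→Lobby→Exit: bottleneck 4, flow now 4.
Augment Hall→C4→StairB→Lobby→Exit: bottleneck 5, flow now 9.
Augment Hall→C4→StairB→StairC→Exit: bottleneck 1, flow now 10.
Augment Hall→C3→StairB→StairC→Exit: bottleneck 2, flow now 12.
Augment Hall→C3→StairB→C2→Exit: bottleneck 5, flow now 17.
Augment Hall→C5→StairB→C2→Exit: bottleneck 2, flow now 19.
No augmenting path remains; maximum flow = 19.
In the residual graph, reachable from Hall: {Hall, C4, C3, C5, C1, StairB, Lobby, C2}.
Min-cut edges: StairB→StairC (3), Lobby→Exit (9), C2→Exit (7); capacity 3 + 9 + 7 = 19.
This cut is saturated, so no flow can exceed 19.

19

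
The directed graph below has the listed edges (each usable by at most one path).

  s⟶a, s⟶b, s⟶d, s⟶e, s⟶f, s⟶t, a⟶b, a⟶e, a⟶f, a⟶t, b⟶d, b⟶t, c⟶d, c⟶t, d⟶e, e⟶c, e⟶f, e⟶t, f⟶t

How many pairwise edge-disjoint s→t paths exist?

6

Assign every edge capacity 1; by Menger, the answer equals the max flow.
Path s→t (+1); total 1.
Path s→a→t (+1); total 2.
Path s→b→t (+1); total 3.
Path s→e→t (+1); total 4.
Path s→f→t (+1); total 5.
Path s→d→e→c→t (+1); total 6.
No residual s→t path; max flow = 6.
Certifying cut of size 6: {s→a, s→b, s→d, s→e, s→f, s→t}.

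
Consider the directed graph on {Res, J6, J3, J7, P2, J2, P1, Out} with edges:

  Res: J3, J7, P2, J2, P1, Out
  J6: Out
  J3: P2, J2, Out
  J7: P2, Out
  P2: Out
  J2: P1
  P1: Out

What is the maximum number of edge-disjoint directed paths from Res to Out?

Assign every edge capacity 1; by Menger, the answer equals the max flow.
Path Res→Out (+1); total 1.
Path Res→J3→Out (+1); total 2.
Path Res→J7→Out (+1); total 3.
Path Res→P2→Out (+1); total 4.
Path Res→P1→Out (+1); total 5.
No residual Res→Out path; max flow = 5.
Certifying cut of size 5: {P1→Out, Res→J3, Res→J7, Res→Out, Res→P2}.

5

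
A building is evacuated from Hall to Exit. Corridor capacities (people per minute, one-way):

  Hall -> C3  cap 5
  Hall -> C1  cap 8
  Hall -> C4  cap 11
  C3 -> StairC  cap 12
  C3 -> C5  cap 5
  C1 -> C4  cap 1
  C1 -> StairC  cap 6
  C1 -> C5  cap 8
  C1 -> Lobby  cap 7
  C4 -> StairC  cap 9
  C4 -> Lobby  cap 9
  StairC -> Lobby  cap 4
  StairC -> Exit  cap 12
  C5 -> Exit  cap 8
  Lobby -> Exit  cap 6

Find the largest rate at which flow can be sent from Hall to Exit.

Augment Hall→C3→StairC→Exit: bottleneck 5, flow now 5.
Augment Hall→C1→StairC→Exit: bottleneck 6, flow now 11.
Augment Hall→C1→C5→Exit: bottleneck 2, flow now 13.
Augment Hall→C4→StairC→Exit: bottleneck 1, flow now 14.
Augment Hall→C4→Lobby→Exit: bottleneck 6, flow now 20.
Augment Hall→C4→StairC→C3→C5→Exit: bottleneck 4, flow now 24. (uses reverse residual edge)
No augmenting path remains; maximum flow = 24.
In the residual graph, reachable from Hall: {Hall}.
Min-cut edges: Hall→C3 (5), Hall→C1 (8), Hall→C4 (11); capacity 5 + 8 + 11 = 24.
This cut is saturated, so no flow can exceed 24.

24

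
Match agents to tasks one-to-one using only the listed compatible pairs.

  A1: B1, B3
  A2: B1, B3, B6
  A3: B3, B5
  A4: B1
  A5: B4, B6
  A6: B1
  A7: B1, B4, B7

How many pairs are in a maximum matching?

6

Unit-capacity flow: source→left, listed edges, right→sink; max matching = max flow.
Augmenting path A1→B1 (+1); matched 1.
Augmenting path A2→B3 (+1); matched 2.
Augmenting path A3→B5 (+1); matched 3.
Augmenting path A5→B4 (+1); matched 4.
Augmenting path A7→B7 (+1); matched 5.
Augmenting path A4→B1→A1→B3→A2→B6 (+1); matched 6.
No augmenting path remains; maximum matching = 6.
König certificate: {A1, A2, A3, A5, A7, B1} is a vertex cover of size 6 (every listed pair touches it), so no matching can be larger.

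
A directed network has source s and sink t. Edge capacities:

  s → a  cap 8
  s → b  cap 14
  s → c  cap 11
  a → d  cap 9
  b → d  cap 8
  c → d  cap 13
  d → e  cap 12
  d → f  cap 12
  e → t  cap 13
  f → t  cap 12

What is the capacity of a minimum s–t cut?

Augment s→a→d→e→t: bottleneck 8, flow now 8.
Augment s→b→d→e→t: bottleneck 4, flow now 12.
Augment s→b→d→f→t: bottleneck 4, flow now 16.
Augment s→c→d→f→t: bottleneck 8, flow now 24.
No augmenting path remains; maximum flow = 24.
By max-flow min-cut, the minimum cut capacity equals the max flow.
In the residual graph, reachable from s: {s, a, b, c, d}.
Min-cut edges: d→e (12), d→f (12); capacity 12 + 12 = 24.

24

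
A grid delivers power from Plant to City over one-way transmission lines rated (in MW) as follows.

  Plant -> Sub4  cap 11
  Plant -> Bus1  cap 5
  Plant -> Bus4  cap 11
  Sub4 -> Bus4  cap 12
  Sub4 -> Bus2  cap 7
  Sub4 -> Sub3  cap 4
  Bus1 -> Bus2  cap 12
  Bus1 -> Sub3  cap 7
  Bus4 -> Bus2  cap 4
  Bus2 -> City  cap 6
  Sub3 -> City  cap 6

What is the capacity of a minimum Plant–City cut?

12

Augment Plant→Sub4→Bus2→City: bottleneck 6, flow now 6.
Augment Plant→Sub4→Sub3→City: bottleneck 4, flow now 10.
Augment Plant→Bus1→Sub3→City: bottleneck 2, flow now 12.
No augmenting path remains; maximum flow = 12.
By max-flow min-cut, the minimum cut capacity equals the max flow.
In the residual graph, reachable from Plant: {Plant, Sub4, Bus1, Bus4, Bus2, Sub3}.
Min-cut edges: Bus2→City (6), Sub3→City (6); capacity 6 + 6 = 12.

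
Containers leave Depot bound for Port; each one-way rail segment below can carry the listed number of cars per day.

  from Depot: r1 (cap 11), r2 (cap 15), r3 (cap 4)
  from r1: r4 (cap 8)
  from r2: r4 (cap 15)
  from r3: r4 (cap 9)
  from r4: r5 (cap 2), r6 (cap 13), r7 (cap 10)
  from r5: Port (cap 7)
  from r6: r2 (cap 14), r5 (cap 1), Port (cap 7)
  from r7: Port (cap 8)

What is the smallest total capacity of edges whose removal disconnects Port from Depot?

18

Augment Depot→r1→r4→r5→Port: bottleneck 2, flow now 2.
Augment Depot→r1→r4→r6→Port: bottleneck 6, flow now 8.
Augment Depot→r2→r4→r6→Port: bottleneck 1, flow now 9.
Augment Depot→r2→r4→r7→Port: bottleneck 8, flow now 17.
Augment Depot→r2→r4→r6→r5→Port: bottleneck 1, flow now 18.
No augmenting path remains; maximum flow = 18.
By max-flow min-cut, the minimum cut capacity equals the max flow.
In the residual graph, reachable from Depot: {Depot, r1, r2, r3, r4, r6, r7}.
Min-cut edges: r4→r5 (2), r6→r5 (1), r6→Port (7), r7→Port (8); capacity 2 + 1 + 7 + 8 = 18.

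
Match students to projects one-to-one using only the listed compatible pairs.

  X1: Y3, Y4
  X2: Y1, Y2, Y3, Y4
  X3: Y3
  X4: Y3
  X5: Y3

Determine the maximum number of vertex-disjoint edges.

Unit-capacity flow: source→left, listed edges, right→sink; max matching = max flow.
Augmenting path X1→Y3 (+1); matched 1.
Augmenting path X2→Y1 (+1); matched 2.
Augmenting path X3→Y3→X1→Y4 (+1); matched 3.
No augmenting path remains; maximum matching = 3.
König certificate: {X1, X2, Y3} is a vertex cover of size 3 (every listed pair touches it), so no matching can be larger.

3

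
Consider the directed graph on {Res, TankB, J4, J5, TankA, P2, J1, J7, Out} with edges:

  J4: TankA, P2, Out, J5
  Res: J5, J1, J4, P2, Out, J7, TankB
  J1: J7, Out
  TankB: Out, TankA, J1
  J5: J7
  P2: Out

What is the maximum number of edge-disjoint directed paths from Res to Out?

Assign every edge capacity 1; by Menger, the answer equals the max flow.
Path Res→Out (+1); total 1.
Path Res→TankB→Out (+1); total 2.
Path Res→J4→Out (+1); total 3.
Path Res→P2→Out (+1); total 4.
Path Res→J1→Out (+1); total 5.
No residual Res→Out path; max flow = 5.
Certifying cut of size 5: {Res→J1, Res→J4, Res→Out, Res→P2, Res→TankB}.

5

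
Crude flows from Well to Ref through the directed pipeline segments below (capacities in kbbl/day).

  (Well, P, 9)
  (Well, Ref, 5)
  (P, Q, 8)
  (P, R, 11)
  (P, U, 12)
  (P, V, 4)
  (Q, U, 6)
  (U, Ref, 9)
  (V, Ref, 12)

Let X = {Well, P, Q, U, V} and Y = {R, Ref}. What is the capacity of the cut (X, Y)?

Edges leaving {Well, P, Q, U, V}: Well→Ref (5), P→R (11), U→Ref (9), V→Ref (12).
Cut capacity = 5 + 11 + 9 + 12 = 37.

37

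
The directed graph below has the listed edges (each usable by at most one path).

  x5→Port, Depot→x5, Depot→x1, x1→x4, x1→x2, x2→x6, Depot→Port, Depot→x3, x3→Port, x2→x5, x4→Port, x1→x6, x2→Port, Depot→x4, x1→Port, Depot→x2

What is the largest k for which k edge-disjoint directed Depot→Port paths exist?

6

Assign every edge capacity 1; by Menger, the answer equals the max flow.
Path Depot→Port (+1); total 1.
Path Depot→x1→Port (+1); total 2.
Path Depot→x2→Port (+1); total 3.
Path Depot→x3→Port (+1); total 4.
Path Depot→x4→Port (+1); total 5.
Path Depot→x5→Port (+1); total 6.
No residual Depot→Port path; max flow = 6.
Certifying cut of size 6: {Depot→Port, Depot→x1, Depot→x2, Depot→x3, Depot→x4, Depot→x5}.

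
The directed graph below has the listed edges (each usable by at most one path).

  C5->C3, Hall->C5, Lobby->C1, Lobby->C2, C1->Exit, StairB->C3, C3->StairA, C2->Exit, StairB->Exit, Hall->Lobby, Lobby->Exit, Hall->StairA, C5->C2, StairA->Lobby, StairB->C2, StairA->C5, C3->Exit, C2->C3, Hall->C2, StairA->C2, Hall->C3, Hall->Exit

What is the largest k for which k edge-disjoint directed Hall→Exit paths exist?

5

Assign every edge capacity 1; by Menger, the answer equals the max flow.
Path Hall→Exit (+1); total 1.
Path Hall→Lobby→Exit (+1); total 2.
Path Hall→C2→Exit (+1); total 3.
Path Hall→C3→Exit (+1); total 4.
Path Hall→StairA→Lobby→C1→Exit (+1); total 5.
No residual Hall→Exit path; max flow = 5.
Certifying cut of size 5: {C2→Exit, C3→Exit, Hall→Exit, Hall→Lobby, StairA→Lobby}.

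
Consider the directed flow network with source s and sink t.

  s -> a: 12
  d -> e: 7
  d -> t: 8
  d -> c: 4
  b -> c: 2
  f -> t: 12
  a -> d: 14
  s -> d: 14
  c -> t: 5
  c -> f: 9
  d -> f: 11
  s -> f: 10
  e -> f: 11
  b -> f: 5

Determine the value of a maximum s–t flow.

Augment s→d→t: bottleneck 8, flow now 8.
Augment s→f→t: bottleneck 10, flow now 18.
Augment s→d→c→t: bottleneck 4, flow now 22.
Augment s→d→f→t: bottleneck 2, flow now 24.
No augmenting path remains; maximum flow = 24.
In the residual graph, reachable from s: {s, a, d, e, f}.
Min-cut edges: d→c (4), d→t (8), f→t (12); capacity 4 + 8 + 12 = 24.
This cut is saturated, so no flow can exceed 24.

24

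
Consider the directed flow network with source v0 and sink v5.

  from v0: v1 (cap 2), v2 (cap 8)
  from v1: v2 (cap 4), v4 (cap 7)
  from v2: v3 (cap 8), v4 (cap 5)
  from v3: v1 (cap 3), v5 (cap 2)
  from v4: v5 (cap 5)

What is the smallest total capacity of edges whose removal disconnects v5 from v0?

Augment v0→v1→v4→v5: bottleneck 2, flow now 2.
Augment v0→v2→v3→v5: bottleneck 2, flow now 4.
Augment v0→v2→v4→v5: bottleneck 3, flow now 7.
No augmenting path remains; maximum flow = 7.
By max-flow min-cut, the minimum cut capacity equals the max flow.
In the residual graph, reachable from v0: {v0, v1, v2, v3, v4}.
Min-cut edges: v3→v5 (2), v4→v5 (5); capacity 2 + 5 = 7.

7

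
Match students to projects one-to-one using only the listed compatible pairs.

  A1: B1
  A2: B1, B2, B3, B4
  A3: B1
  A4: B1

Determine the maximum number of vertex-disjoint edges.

Unit-capacity flow: source→left, listed edges, right→sink; max matching = max flow.
Augmenting path A1→B1 (+1); matched 1.
Augmenting path A2→B2 (+1); matched 2.
No augmenting path remains; maximum matching = 2.
König certificate: {A2, B1} is a vertex cover of size 2 (every listed pair touches it), so no matching can be larger.

2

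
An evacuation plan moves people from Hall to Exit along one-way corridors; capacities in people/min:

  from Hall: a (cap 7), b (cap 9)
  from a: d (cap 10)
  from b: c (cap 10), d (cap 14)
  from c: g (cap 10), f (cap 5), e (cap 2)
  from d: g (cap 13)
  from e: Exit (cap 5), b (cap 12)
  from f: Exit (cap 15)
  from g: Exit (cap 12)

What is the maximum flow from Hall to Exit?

Augment Hall→a→d→g→Exit: bottleneck 7, flow now 7.
Augment Hall→b→c→e→Exit: bottleneck 2, flow now 9.
Augment Hall→b→c→f→Exit: bottleneck 5, flow now 14.
Augment Hall→b→c→g→Exit: bottleneck 2, flow now 16.
No augmenting path remains; maximum flow = 16.
In the residual graph, reachable from Hall: {Hall}.
Min-cut edges: Hall→a (7), Hall→b (9); capacity 7 + 9 = 16.
This cut is saturated, so no flow can exceed 16.

16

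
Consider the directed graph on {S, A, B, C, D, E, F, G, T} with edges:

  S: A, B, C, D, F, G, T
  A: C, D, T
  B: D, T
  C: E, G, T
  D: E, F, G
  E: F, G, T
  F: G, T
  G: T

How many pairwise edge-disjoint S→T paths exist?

7

Assign every edge capacity 1; by Menger, the answer equals the max flow.
Path S→T (+1); total 1.
Path S→A→T (+1); total 2.
Path S→B→T (+1); total 3.
Path S→C→T (+1); total 4.
Path S→F→T (+1); total 5.
Path S→G→T (+1); total 6.
Path S→D→E→T (+1); total 7.
No residual S→T path; max flow = 7.
Certifying cut of size 7: {S→A, S→B, S→C, S→D, S→F, S→G, S→T}.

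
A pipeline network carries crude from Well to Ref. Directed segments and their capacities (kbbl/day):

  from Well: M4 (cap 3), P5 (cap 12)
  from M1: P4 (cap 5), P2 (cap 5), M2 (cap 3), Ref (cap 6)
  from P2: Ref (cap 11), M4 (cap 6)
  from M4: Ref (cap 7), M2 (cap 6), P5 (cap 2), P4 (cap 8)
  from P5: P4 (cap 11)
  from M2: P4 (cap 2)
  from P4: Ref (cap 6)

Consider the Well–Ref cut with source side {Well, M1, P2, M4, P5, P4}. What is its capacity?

Edges leaving {Well, M1, P2, M4, P5, P4}: M1→M2 (3), M1→Ref (6), P2→Ref (11), M4→M2 (6), M4→Ref (7), P4→Ref (6).
Cut capacity = 3 + 6 + 11 + 6 + 7 + 6 = 39.

39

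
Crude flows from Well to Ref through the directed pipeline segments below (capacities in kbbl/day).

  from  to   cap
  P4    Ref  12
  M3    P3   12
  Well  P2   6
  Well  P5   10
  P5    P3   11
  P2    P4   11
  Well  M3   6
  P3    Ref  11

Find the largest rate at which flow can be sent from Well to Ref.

Augment Well→P2→P4→Ref: bottleneck 6, flow now 6.
Augment Well→P5→P3→Ref: bottleneck 10, flow now 16.
Augment Well→M3→P3→Ref: bottleneck 1, flow now 17.
No augmenting path remains; maximum flow = 17.
In the residual graph, reachable from Well: {Well, P5, M3, P3}.
Min-cut edges: Well→P2 (6), P3→Ref (11); capacity 6 + 11 = 17.
This cut is saturated, so no flow can exceed 17.

17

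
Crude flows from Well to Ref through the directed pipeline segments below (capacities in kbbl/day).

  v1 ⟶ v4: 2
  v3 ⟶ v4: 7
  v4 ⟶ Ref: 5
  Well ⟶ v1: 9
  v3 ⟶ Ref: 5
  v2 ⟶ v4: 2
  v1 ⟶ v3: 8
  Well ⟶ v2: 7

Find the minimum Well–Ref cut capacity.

10

Augment Well→v1→v3→Ref: bottleneck 5, flow now 5.
Augment Well→v1→v4→Ref: bottleneck 2, flow now 7.
Augment Well→v2→v4→Ref: bottleneck 2, flow now 9.
Augment Well→v1→v3→v4→Ref: bottleneck 1, flow now 10.
No augmenting path remains; maximum flow = 10.
By max-flow min-cut, the minimum cut capacity equals the max flow.
In the residual graph, reachable from Well: {Well, v1, v2, v3, v4}.
Min-cut edges: v3→Ref (5), v4→Ref (5); capacity 5 + 5 = 10.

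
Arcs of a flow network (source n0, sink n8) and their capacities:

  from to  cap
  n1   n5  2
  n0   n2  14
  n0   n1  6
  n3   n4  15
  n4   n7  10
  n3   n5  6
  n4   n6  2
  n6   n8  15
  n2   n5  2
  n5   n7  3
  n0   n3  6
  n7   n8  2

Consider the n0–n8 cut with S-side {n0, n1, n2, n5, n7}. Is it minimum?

No — its capacity is 8, but the minimum cut has capacity 4.

Given cut capacity: 6 + 2 = 8.
Augment n0→n1→n5→n7→n8: bottleneck 2, flow now 2.
Augment n0→n3→n4→n6→n8: bottleneck 2, flow now 4.
No augmenting path remains; maximum flow = 4.
In the residual graph, reachable from n0: {n0, n1, n2, n3, n4, n5, n7}.
Min-cut edges: n4→n6 (2), n7→n8 (2); capacity 2 + 2 = 4.
Cut capacity 8 exceeds the max flow 4, so it is not minimum.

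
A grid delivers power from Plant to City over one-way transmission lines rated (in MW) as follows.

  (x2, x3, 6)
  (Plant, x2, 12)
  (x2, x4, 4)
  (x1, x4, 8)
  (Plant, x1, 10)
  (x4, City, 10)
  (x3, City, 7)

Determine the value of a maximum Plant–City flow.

16

Augment Plant→x1→x4→City: bottleneck 8, flow now 8.
Augment Plant→x2→x3→City: bottleneck 6, flow now 14.
Augment Plant→x2→x4→City: bottleneck 2, flow now 16.
No augmenting path remains; maximum flow = 16.
In the residual graph, reachable from Plant: {Plant, x1, x2, x4}.
Min-cut edges: x2→x3 (6), x4→City (10); capacity 6 + 10 = 16.
This cut is saturated, so no flow can exceed 16.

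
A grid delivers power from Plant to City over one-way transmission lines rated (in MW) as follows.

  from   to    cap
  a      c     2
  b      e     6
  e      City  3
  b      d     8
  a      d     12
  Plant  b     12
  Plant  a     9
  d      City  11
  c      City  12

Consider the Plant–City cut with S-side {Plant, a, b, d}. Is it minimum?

Given cut capacity: 2 + 6 + 11 = 19.
Augment Plant→a→c→City: bottleneck 2, flow now 2.
Augment Plant→a→d→City: bottleneck 7, flow now 9.
Augment Plant→b→d→City: bottleneck 4, flow now 13.
Augment Plant→b→e→City: bottleneck 3, flow now 16.
No augmenting path remains; maximum flow = 16.
In the residual graph, reachable from Plant: {Plant, a, b, d, e}.
Min-cut edges: a→c (2), d→City (11), e→City (3); capacity 2 + 11 + 3 = 16.
Cut capacity 19 exceeds the max flow 16, so it is not minimum.

No — its capacity is 19, but the minimum cut has capacity 16.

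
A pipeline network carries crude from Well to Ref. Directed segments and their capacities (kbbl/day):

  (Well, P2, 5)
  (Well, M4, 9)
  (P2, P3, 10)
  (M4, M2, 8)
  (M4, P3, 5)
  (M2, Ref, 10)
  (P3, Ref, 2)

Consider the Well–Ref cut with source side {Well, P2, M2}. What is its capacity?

29

Edges leaving {Well, P2, M2}: Well→M4 (9), P2→P3 (10), M2→Ref (10).
Cut capacity = 9 + 10 + 10 = 29.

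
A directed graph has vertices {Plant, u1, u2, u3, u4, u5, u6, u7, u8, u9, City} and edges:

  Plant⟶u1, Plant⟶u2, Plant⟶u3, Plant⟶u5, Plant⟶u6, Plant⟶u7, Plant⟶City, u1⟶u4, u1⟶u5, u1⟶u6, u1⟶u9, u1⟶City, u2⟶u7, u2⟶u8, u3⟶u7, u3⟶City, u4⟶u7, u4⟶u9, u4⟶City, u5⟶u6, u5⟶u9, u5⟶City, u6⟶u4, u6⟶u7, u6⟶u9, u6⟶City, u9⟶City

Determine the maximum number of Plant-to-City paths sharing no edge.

5

Assign every edge capacity 1; by Menger, the answer equals the max flow.
Path Plant→City (+1); total 1.
Path Plant→u1→City (+1); total 2.
Path Plant→u3→City (+1); total 3.
Path Plant→u5→City (+1); total 4.
Path Plant→u6→City (+1); total 5.
No residual Plant→City path; max flow = 5.
Certifying cut of size 5: {Plant→City, Plant→u1, Plant→u3, Plant→u5, Plant→u6}.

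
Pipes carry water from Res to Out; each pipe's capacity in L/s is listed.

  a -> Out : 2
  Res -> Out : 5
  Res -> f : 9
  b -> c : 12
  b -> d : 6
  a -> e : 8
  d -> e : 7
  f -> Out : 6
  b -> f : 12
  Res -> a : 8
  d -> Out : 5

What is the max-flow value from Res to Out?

Augment Res→Out: bottleneck 5, flow now 5.
Augment Res→a→Out: bottleneck 2, flow now 7.
Augment Res→f→Out: bottleneck 6, flow now 13.
No augmenting path remains; maximum flow = 13.
In the residual graph, reachable from Res: {Res, a, e, f}.
Min-cut edges: Res→Out (5), a→Out (2), f→Out (6); capacity 5 + 2 + 6 = 13.
This cut is saturated, so no flow can exceed 13.

13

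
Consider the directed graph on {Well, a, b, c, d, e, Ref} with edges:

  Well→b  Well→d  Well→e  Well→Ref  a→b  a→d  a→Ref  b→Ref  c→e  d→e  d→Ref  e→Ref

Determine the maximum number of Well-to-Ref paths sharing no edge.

4

Assign every edge capacity 1; by Menger, the answer equals the max flow.
Path Well→Ref (+1); total 1.
Path Well→b→Ref (+1); total 2.
Path Well→d→Ref (+1); total 3.
Path Well→e→Ref (+1); total 4.
No residual Well→Ref path; max flow = 4.
Certifying cut of size 4: {Well→Ref, Well→b, Well→d, Well→e}.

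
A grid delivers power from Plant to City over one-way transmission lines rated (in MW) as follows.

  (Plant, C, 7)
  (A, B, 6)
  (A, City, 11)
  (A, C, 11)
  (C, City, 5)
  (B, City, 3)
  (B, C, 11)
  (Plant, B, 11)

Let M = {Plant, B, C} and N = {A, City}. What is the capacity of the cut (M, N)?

8

Edges leaving {Plant, B, C}: B→City (3), C→City (5).
Cut capacity = 3 + 5 = 8.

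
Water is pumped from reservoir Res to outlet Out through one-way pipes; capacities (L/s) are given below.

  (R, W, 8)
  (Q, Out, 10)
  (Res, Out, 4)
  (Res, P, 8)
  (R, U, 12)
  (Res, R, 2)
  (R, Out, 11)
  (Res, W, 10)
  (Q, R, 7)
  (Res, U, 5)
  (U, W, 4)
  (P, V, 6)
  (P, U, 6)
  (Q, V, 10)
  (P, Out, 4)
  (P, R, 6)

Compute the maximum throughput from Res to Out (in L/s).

Augment Res→Out: bottleneck 4, flow now 4.
Augment Res→P→Out: bottleneck 4, flow now 8.
Augment Res→R→Out: bottleneck 2, flow now 10.
Augment Res→P→R→Out: bottleneck 4, flow now 14.
No augmenting path remains; maximum flow = 14.
In the residual graph, reachable from Res: {Res, U, W}.
Min-cut edges: Res→P (8), Res→R (2), Res→Out (4); capacity 8 + 2 + 4 = 14.
This cut is saturated, so no flow can exceed 14.

14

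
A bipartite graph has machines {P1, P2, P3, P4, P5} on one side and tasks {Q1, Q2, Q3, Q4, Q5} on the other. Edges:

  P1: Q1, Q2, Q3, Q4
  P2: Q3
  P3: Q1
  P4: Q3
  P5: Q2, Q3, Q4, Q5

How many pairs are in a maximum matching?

4

Unit-capacity flow: source→left, listed edges, right→sink; max matching = max flow.
Augmenting path P1→Q1 (+1); matched 1.
Augmenting path P2→Q3 (+1); matched 2.
Augmenting path P5→Q2 (+1); matched 3.
Augmenting path P3→Q1→P1→Q4 (+1); matched 4.
No augmenting path remains; maximum matching = 4.
König certificate: {P1, P3, P5, Q3} is a vertex cover of size 4 (every listed pair touches it), so no matching can be larger.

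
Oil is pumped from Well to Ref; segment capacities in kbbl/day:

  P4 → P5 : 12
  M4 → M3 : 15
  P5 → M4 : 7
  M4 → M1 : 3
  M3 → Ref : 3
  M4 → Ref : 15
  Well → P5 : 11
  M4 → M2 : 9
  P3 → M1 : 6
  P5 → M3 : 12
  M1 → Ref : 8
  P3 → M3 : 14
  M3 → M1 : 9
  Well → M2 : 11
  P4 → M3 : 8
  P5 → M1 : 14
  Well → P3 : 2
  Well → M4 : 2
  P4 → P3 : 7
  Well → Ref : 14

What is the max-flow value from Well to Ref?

29

Augment Well→Ref: bottleneck 14, flow now 14.
Augment Well→M4→Ref: bottleneck 2, flow now 16.
Augment Well→P5→M4→Ref: bottleneck 7, flow now 23.
Augment Well→P5→M3→Ref: bottleneck 3, flow now 26.
Augment Well→P5→M1→Ref: bottleneck 1, flow now 27.
Augment Well→P3→M1→Ref: bottleneck 2, flow now 29.
No augmenting path remains; maximum flow = 29.
In the residual graph, reachable from Well: {Well, M2}.
Min-cut edges: Well→P5 (11), Well→P3 (2), Well→M4 (2), Well→Ref (14); capacity 11 + 2 + 2 + 14 = 29.
This cut is saturated, so no flow can exceed 29.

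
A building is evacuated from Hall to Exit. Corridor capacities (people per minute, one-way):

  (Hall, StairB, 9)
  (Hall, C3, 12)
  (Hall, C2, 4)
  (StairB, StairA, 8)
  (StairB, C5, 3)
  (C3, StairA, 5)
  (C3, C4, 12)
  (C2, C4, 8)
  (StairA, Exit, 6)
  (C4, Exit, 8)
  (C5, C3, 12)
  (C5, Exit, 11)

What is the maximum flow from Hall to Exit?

Augment Hall→StairB→StairA→Exit: bottleneck 6, flow now 6.
Augment Hall→StairB→C5→Exit: bottleneck 3, flow now 9.
Augment Hall→C3→C4→Exit: bottleneck 8, flow now 17.
No augmenting path remains; maximum flow = 17.
In the residual graph, reachable from Hall: {Hall, StairB, C3, C2, StairA, C4}.
Min-cut edges: StairB→C5 (3), StairA→Exit (6), C4→Exit (8); capacity 3 + 6 + 8 = 17.
This cut is saturated, so no flow can exceed 17.

17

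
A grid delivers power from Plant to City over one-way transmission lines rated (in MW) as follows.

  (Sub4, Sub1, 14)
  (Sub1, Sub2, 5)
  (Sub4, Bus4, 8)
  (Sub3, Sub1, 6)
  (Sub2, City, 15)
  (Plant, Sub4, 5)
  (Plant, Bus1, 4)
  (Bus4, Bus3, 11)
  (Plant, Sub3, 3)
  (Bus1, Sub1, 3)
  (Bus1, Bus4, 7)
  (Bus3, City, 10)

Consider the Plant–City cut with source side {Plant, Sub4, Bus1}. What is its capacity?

35

Edges leaving {Plant, Sub4, Bus1}: Plant→Sub3 (3), Sub4→Sub1 (14), Sub4→Bus4 (8), Bus1→Sub1 (3), Bus1→Bus4 (7).
Cut capacity = 3 + 14 + 8 + 3 + 7 = 35.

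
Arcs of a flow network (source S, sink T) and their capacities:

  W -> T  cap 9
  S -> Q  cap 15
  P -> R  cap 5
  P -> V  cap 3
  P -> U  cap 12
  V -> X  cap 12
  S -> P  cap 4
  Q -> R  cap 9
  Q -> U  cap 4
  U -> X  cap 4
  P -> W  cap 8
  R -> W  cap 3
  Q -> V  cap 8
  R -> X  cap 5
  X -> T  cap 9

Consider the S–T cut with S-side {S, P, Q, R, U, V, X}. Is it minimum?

No — its capacity is 20, but the minimum cut has capacity 16.

Given cut capacity: 8 + 3 + 9 = 20.
Augment S→P→W→T: bottleneck 4, flow now 4.
Augment S→Q→R→W→T: bottleneck 3, flow now 7.
Augment S→Q→R→X→T: bottleneck 5, flow now 12.
Augment S→Q→U→X→T: bottleneck 4, flow now 16.
No augmenting path remains; maximum flow = 16.
In the residual graph, reachable from S: {S, Q, R, U, V, X}.
Min-cut edges: S→P (4), R→W (3), X→T (9); capacity 4 + 3 + 9 = 16.
Cut capacity 20 exceeds the max flow 16, so it is not minimum.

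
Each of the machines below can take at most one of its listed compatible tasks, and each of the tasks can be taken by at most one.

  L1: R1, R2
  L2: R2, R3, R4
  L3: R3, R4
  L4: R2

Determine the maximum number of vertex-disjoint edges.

Unit-capacity flow: source→left, listed edges, right→sink; max matching = max flow.
Augmenting path L1→R1 (+1); matched 1.
Augmenting path L2→R2 (+1); matched 2.
Augmenting path L3→R3 (+1); matched 3.
Augmenting path L4→R2→L2→R4 (+1); matched 4.
No augmenting path remains; maximum matching = 4.
König certificate: {L1, L2, L3, L4} is a vertex cover of size 4 (every listed pair touches it), so no matching can be larger.

4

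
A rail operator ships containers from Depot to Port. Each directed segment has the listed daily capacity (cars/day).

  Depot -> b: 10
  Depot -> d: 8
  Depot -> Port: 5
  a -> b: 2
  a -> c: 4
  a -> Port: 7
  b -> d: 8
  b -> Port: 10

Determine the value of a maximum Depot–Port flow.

15

Augment Depot→Port: bottleneck 5, flow now 5.
Augment Depot→b→Port: bottleneck 10, flow now 15.
No augmenting path remains; maximum flow = 15.
In the residual graph, reachable from Depot: {Depot, d}.
Min-cut edges: Depot→b (10), Depot→Port (5); capacity 10 + 5 = 15.
This cut is saturated, so no flow can exceed 15.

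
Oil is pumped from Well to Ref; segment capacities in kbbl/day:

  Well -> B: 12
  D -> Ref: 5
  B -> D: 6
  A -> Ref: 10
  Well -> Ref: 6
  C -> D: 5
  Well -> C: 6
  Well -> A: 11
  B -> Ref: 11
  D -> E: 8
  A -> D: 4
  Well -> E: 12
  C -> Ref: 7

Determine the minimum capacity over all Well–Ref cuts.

35

Augment Well→Ref: bottleneck 6, flow now 6.
Augment Well→A→Ref: bottleneck 10, flow now 16.
Augment Well→B→Ref: bottleneck 11, flow now 27.
Augment Well→C→Ref: bottleneck 6, flow now 33.
Augment Well→A→D→Ref: bottleneck 1, flow now 34.
Augment Well→B→D→Ref: bottleneck 1, flow now 35.
No augmenting path remains; maximum flow = 35.
By max-flow min-cut, the minimum cut capacity equals the max flow.
In the residual graph, reachable from Well: {Well, E}.
Min-cut edges: Well→A (11), Well→B (12), Well→C (6), Well→Ref (6); capacity 11 + 12 + 6 + 6 = 35.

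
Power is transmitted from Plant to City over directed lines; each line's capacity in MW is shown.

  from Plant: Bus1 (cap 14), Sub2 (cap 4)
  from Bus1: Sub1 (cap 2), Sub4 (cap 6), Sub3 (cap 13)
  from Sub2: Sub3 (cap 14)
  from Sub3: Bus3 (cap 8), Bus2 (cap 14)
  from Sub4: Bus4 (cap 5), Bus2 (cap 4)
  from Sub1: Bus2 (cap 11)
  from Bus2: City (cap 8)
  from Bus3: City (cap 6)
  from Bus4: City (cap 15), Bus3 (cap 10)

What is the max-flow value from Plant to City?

Augment Plant→Bus1→Sub3→Bus2→City: bottleneck 8, flow now 8.
Augment Plant→Bus1→Sub3→Bus3→City: bottleneck 5, flow now 13.
Augment Plant→Bus1→Sub4→Bus4→City: bottleneck 1, flow now 14.
Augment Plant→Sub2→Sub3→Bus3→City: bottleneck 1, flow now 15.
Augment Plant→Sub2→Sub3→Bus1→Sub4→Bus4→City: bottleneck 3, flow now 18. (uses reverse residual edge)
No augmenting path remains; maximum flow = 18.
In the residual graph, reachable from Plant: {Plant}.
Min-cut edges: Plant→Bus1 (14), Plant→Sub2 (4); capacity 14 + 4 = 18.
This cut is saturated, so no flow can exceed 18.

18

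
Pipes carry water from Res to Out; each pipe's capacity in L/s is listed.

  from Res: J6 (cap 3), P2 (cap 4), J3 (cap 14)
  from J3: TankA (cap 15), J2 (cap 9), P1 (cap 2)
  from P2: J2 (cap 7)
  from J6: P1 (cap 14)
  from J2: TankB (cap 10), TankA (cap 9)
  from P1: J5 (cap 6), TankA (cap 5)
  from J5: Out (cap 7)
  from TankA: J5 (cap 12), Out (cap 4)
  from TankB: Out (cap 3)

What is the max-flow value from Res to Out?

Augment Res→J3→TankA→Out: bottleneck 4, flow now 4.
Augment Res→J3→J2→TankB→Out: bottleneck 3, flow now 7.
Augment Res→J3→P1→J5→Out: bottleneck 2, flow now 9.
Augment Res→J3→TankA→J5→Out: bottleneck 5, flow now 14.
No augmenting path remains; maximum flow = 14.
In the residual graph, reachable from Res: {Res, J3, P2, J6, J2, P1, J5, TankA, TankB}.
Min-cut edges: J5→Out (7), TankA→Out (4), TankB→Out (3); capacity 7 + 4 + 3 = 14.
This cut is saturated, so no flow can exceed 14.

14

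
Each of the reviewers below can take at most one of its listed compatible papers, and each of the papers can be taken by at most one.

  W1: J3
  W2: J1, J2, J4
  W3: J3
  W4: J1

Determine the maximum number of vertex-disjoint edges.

Unit-capacity flow: source→left, listed edges, right→sink; max matching = max flow.
Augmenting path W1→J3 (+1); matched 1.
Augmenting path W2→J1 (+1); matched 2.
Augmenting path W4→J1→W2→J2 (+1); matched 3.
No augmenting path remains; maximum matching = 3.
König certificate: {W2, W4, J3} is a vertex cover of size 3 (every listed pair touches it), so no matching can be larger.

3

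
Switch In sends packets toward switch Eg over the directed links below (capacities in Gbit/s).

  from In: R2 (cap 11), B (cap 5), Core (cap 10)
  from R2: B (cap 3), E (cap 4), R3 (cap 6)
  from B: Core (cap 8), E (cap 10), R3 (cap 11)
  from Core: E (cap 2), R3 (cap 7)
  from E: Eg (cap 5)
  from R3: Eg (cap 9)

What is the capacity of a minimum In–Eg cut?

14

Augment In→R2→E→Eg: bottleneck 4, flow now 4.
Augment In→R2→R3→Eg: bottleneck 6, flow now 10.
Augment In→B→E→Eg: bottleneck 1, flow now 11.
Augment In→B→R3→Eg: bottleneck 3, flow now 14.
No augmenting path remains; maximum flow = 14.
By max-flow min-cut, the minimum cut capacity equals the max flow.
In the residual graph, reachable from In: {In, R2, B, Core, E, R3}.
Min-cut edges: E→Eg (5), R3→Eg (9); capacity 5 + 9 = 14.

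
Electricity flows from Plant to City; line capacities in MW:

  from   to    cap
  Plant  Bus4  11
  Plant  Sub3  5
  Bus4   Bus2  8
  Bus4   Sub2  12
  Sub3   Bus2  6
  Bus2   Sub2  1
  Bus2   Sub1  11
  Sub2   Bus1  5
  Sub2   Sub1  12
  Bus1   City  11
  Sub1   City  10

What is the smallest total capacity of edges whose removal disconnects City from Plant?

Augment Plant→Bus4→Bus2→Sub1→City: bottleneck 8, flow now 8.
Augment Plant→Bus4→Sub2→Bus1→City: bottleneck 3, flow now 11.
Augment Plant→Sub3→Bus2→Sub1→City: bottleneck 2, flow now 13.
Augment Plant→Sub3→Bus2→Sub2→Bus1→City: bottleneck 1, flow now 14.
Augment Plant→Sub3→Bus2→Bus4→Sub2→Bus1→City: bottleneck 1, flow now 15. (uses reverse residual edge)
No augmenting path remains; maximum flow = 15.
By max-flow min-cut, the minimum cut capacity equals the max flow.
In the residual graph, reachable from Plant: {Plant, Bus4, Sub3, Bus2, Sub2, Sub1}.
Min-cut edges: Sub2→Bus1 (5), Sub1→City (10); capacity 5 + 10 = 15.

15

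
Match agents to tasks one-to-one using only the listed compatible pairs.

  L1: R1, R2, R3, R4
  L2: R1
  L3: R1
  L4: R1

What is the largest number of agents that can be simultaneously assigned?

2

Unit-capacity flow: source→left, listed edges, right→sink; max matching = max flow.
Augmenting path L1→R1 (+1); matched 1.
Augmenting path L2→R1→L1→R2 (+1); matched 2.
No augmenting path remains; maximum matching = 2.
König certificate: {L1, R1} is a vertex cover of size 2 (every listed pair touches it), so no matching can be larger.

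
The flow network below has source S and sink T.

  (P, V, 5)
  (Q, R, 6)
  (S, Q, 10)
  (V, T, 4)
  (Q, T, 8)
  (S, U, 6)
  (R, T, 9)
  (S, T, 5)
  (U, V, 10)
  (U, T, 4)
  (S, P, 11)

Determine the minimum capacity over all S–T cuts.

23

Augment S→T: bottleneck 5, flow now 5.
Augment S→Q→T: bottleneck 8, flow now 13.
Augment S→U→T: bottleneck 4, flow now 17.
Augment S→P→V→T: bottleneck 4, flow now 21.
Augment S→Q→R→T: bottleneck 2, flow now 23.
No augmenting path remains; maximum flow = 23.
By max-flow min-cut, the minimum cut capacity equals the max flow.
In the residual graph, reachable from S: {S, P, U, V}.
Min-cut edges: S→Q (10), S→T (5), U→T (4), V→T (4); capacity 10 + 5 + 4 + 4 = 23.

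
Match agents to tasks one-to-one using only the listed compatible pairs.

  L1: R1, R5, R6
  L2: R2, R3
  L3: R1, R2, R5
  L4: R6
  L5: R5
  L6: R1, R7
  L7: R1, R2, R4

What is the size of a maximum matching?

7

Unit-capacity flow: source→left, listed edges, right→sink; max matching = max flow.
Augmenting path L1→R1 (+1); matched 1.
Augmenting path L2→R2 (+1); matched 2.
Augmenting path L3→R5 (+1); matched 3.
Augmenting path L4→R6 (+1); matched 4.
Augmenting path L6→R7 (+1); matched 5.
Augmenting path L7→R4 (+1); matched 6.
Augmenting path L5→R5→L3→R2→L2→R3 (+1); matched 7.
No augmenting path remains; maximum matching = 7.
König certificate: {L1, L2, L3, L4, L5, L6, L7} is a vertex cover of size 7 (every listed pair touches it), so no matching can be larger.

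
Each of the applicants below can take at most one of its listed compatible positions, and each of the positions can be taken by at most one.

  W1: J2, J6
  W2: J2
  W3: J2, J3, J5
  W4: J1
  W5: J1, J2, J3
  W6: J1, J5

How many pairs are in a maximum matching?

Unit-capacity flow: source→left, listed edges, right→sink; max matching = max flow.
Augmenting path W1→J2 (+1); matched 1.
Augmenting path W3→J3 (+1); matched 2.
Augmenting path W4→J1 (+1); matched 3.
Augmenting path W6→J5 (+1); matched 4.
Augmenting path W2→J2→W1→J6 (+1); matched 5.
No augmenting path remains; maximum matching = 5.
König certificate: {W1, J1, J2, J3, J5} is a vertex cover of size 5 (every listed pair touches it), so no matching can be larger.

5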